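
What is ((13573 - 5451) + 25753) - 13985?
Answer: 19890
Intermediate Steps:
((13573 - 5451) + 25753) - 13985 = (8122 + 25753) - 13985 = 33875 - 13985 = 19890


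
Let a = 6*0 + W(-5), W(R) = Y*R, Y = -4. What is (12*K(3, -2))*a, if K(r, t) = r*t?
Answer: -1440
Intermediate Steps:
W(R) = -4*R
a = 20 (a = 6*0 - 4*(-5) = 0 + 20 = 20)
(12*K(3, -2))*a = (12*(3*(-2)))*20 = (12*(-6))*20 = -72*20 = -1440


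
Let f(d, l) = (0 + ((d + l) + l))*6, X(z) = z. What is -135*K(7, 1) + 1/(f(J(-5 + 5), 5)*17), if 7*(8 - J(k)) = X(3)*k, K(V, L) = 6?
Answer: -1487159/1836 ≈ -810.00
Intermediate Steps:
J(k) = 8 - 3*k/7
f(d, l) = 6*d + 12*l (f(d, l) = (0 + (d + 2*l))*6 = (d + 2*l)*6 = 6*d + 12*l)
-135*K(7, 1) + 1/(f(J(-5 + 5), 5)*17) = -135*6 + 1/((6*(8 - 3*(-5 + 5)/7) + 12*5)*17) = -810 + (1/17)/(6*(8 - 3/7*0) + 60) = -810 + (1/17)/(6*(8 + 0) + 60) = -810 + (1/17)/(6*8 + 60) = -810 + (1/17)/(48 + 60) = -810 + (1/17)/108 = -810 + (1/108)*(1/17) = -810 + 1/1836 = -1487159/1836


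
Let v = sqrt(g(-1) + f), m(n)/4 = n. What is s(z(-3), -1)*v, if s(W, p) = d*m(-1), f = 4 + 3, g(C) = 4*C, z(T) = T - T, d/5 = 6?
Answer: -120*sqrt(3) ≈ -207.85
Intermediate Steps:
m(n) = 4*n
d = 30 (d = 5*6 = 30)
z(T) = 0
f = 7
s(W, p) = -120 (s(W, p) = 30*(4*(-1)) = 30*(-4) = -120)
v = sqrt(3) (v = sqrt(4*(-1) + 7) = sqrt(-4 + 7) = sqrt(3) ≈ 1.7320)
s(z(-3), -1)*v = -120*sqrt(3)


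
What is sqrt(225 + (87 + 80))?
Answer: 14*sqrt(2) ≈ 19.799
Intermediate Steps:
sqrt(225 + (87 + 80)) = sqrt(225 + 167) = sqrt(392) = 14*sqrt(2)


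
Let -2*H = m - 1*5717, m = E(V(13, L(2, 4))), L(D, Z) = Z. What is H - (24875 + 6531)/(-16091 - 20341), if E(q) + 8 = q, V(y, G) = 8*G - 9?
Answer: 51949519/18216 ≈ 2851.9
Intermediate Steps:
V(y, G) = -9 + 8*G
E(q) = -8 + q
m = 15 (m = -8 + (-9 + 8*4) = -8 + (-9 + 32) = -8 + 23 = 15)
H = 2851 (H = -(15 - 1*5717)/2 = -(15 - 5717)/2 = -½*(-5702) = 2851)
H - (24875 + 6531)/(-16091 - 20341) = 2851 - (24875 + 6531)/(-16091 - 20341) = 2851 - 31406/(-36432) = 2851 - 31406*(-1)/36432 = 2851 - 1*(-15703/18216) = 2851 + 15703/18216 = 51949519/18216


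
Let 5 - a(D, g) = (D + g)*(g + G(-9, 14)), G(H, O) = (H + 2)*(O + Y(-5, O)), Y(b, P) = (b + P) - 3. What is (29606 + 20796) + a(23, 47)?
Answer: 56917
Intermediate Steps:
Y(b, P) = -3 + P + b (Y(b, P) = (P + b) - 3 = -3 + P + b)
G(H, O) = (-8 + 2*O)*(2 + H) (G(H, O) = (H + 2)*(O + (-3 + O - 5)) = (2 + H)*(O + (-8 + O)) = (2 + H)*(-8 + 2*O) = (-8 + 2*O)*(2 + H))
a(D, g) = 5 - (-140 + g)*(D + g) (a(D, g) = 5 - (D + g)*(g + (-16 + 4*14 - 9*14 - 9*(-8 + 14))) = 5 - (D + g)*(g + (-16 + 56 - 126 - 9*6)) = 5 - (D + g)*(g + (-16 + 56 - 126 - 54)) = 5 - (D + g)*(g - 140) = 5 - (D + g)*(-140 + g) = 5 - (-140 + g)*(D + g))
(29606 + 20796) + a(23, 47) = (29606 + 20796) + (5 - 1*47² + 140*23 + 140*47 - 1*23*47) = 50402 + (5 - 1*2209 + 3220 + 6580 - 1081) = 50402 + (5 - 2209 + 3220 + 6580 - 1081) = 50402 + 6515 = 56917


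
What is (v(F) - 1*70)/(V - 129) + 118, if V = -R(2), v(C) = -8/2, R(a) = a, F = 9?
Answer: 15532/131 ≈ 118.56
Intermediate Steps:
v(C) = -4 (v(C) = -8*½ = -4)
V = -2 (V = -1*2 = -2)
(v(F) - 1*70)/(V - 129) + 118 = (-4 - 1*70)/(-2 - 129) + 118 = (-4 - 70)/(-131) + 118 = -1/131*(-74) + 118 = 74/131 + 118 = 15532/131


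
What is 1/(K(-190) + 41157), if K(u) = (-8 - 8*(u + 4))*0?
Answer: 1/41157 ≈ 2.4297e-5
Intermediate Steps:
K(u) = 0 (K(u) = (-8 - 8*(4 + u))*0 = (-8 + (-32 - 8*u))*0 = (-40 - 8*u)*0 = 0)
1/(K(-190) + 41157) = 1/(0 + 41157) = 1/41157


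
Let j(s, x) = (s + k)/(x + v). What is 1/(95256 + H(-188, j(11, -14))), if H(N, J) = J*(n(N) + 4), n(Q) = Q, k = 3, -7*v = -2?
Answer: 6/572663 ≈ 1.0477e-5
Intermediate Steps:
v = 2/7 (v = -1/7*(-2) = 2/7 ≈ 0.28571)
j(s, x) = (3 + s)/(2/7 + x) (j(s, x) = (s + 3)/(x + 2/7) = (3 + s)/(2/7 + x))
H(N, J) = J*(4 + N) (H(N, J) = J*(N + 4) = J*(4 + N))
1/(95256 + H(-188, j(11, -14))) = 1/(95256 + (7*(3 + 11)/(2 + 7*(-14)))*(4 - 188)) = 1/(95256 + (7*14/(2 - 98))*(-184)) = 1/(95256 + (7*14/(-96))*(-184)) = 1/(95256 + (7*(-1/96)*14)*(-184)) = 1/(95256 - 49/48*(-184)) = 1/(95256 + 1127/6) = 1/(572663/6) = 6/572663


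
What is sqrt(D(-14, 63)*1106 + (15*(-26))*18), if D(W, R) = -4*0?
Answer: 6*I*sqrt(195) ≈ 83.785*I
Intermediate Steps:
D(W, R) = 0
sqrt(D(-14, 63)*1106 + (15*(-26))*18) = sqrt(0*1106 + (15*(-26))*18) = sqrt(0 - 390*18) = sqrt(0 - 7020) = sqrt(-7020) = 6*I*sqrt(195)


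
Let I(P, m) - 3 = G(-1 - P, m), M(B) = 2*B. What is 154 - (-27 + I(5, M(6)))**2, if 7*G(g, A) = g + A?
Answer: -18698/49 ≈ -381.59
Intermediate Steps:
G(g, A) = A/7 + g/7 (G(g, A) = (g + A)/7 = (A + g)/7 = A/7 + g/7)
I(P, m) = 20/7 - P/7 + m/7 (I(P, m) = 3 + (m/7 + (-1 - P)/7) = 3 + (m/7 + (-1/7 - P/7)) = 3 + (-1/7 - P/7 + m/7) = 20/7 - P/7 + m/7)
154 - (-27 + I(5, M(6)))**2 = 154 - (-27 + (20/7 - 1/7*5 + (2*6)/7))**2 = 154 - (-27 + (20/7 - 5/7 + (1/7)*12))**2 = 154 - (-27 + (20/7 - 5/7 + 12/7))**2 = 154 - (-27 + 27/7)**2 = 154 - (-162/7)**2 = 154 - 1*26244/49 = 154 - 26244/49 = -18698/49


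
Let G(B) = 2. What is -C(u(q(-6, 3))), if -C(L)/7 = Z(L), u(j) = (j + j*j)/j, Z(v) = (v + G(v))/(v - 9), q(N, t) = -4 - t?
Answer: 28/15 ≈ 1.8667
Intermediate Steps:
Z(v) = (2 + v)/(-9 + v) (Z(v) = (v + 2)/(v - 9) = (2 + v)/(-9 + v))
u(j) = (j + j**2)/j
C(L) = -7*(2 + L)/(-9 + L)
-C(u(q(-6, 3))) = -7*(-2 - (1 + (-4 - 1*3)))/(-9 + (1 + (-4 - 1*3))) = -7*(-2 - (1 + (-4 - 3)))/(-9 + (1 + (-4 - 3))) = -7*(-2 - (1 - 7))/(-9 + (1 - 7)) = -7*(-2 - 1*(-6))/(-9 - 6) = -7*(-2 + 6)/(-15) = -7*(-1)*4/15 = -1*(-28/15) = 28/15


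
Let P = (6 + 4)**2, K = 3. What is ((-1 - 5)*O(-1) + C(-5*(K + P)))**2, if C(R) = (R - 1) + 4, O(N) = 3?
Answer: 280900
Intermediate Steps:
P = 100 (P = 10**2 = 100)
C(R) = 3 + R (C(R) = (-1 + R) + 4 = 3 + R)
((-1 - 5)*O(-1) + C(-5*(K + P)))**2 = ((-1 - 5)*3 + (3 - 5*(3 + 100)))**2 = (-6*3 + (3 - 5*103))**2 = (-18 + (3 - 515))**2 = (-18 - 512)**2 = (-530)**2 = 280900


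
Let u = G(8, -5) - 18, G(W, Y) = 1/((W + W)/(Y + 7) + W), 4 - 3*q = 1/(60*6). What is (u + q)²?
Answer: 1286441689/4665600 ≈ 275.73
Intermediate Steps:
q = 1439/1080 (q = 4/3 - 1/(3*(60*6)) = 4/3 - ⅓/360 = 4/3 - ⅓*1/360 = 4/3 - 1/1080 = 1439/1080 ≈ 1.3324)
G(W, Y) = 1/(W + 2*W/(7 + Y)) (G(W, Y) = 1/((2*W)/(7 + Y) + W) = 1/(2*W/(7 + Y) + W) = 1/(W + 2*W/(7 + Y)))
u = -287/16 (u = (7 - 5)/(8*(9 - 5)) - 18 = (⅛)*2/4 - 18 = (⅛)*(¼)*2 - 18 = 1/16 - 18 = -287/16 ≈ -17.938)
(u + q)² = (-287/16 + 1439/1080)² = (-35867/2160)² = 1286441689/4665600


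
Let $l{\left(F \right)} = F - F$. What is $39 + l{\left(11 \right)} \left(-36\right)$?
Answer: $39$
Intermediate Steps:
$l{\left(F \right)} = 0$
$39 + l{\left(11 \right)} \left(-36\right) = 39 + 0 \left(-36\right) = 39 + 0 = 39$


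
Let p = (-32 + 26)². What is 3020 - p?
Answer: 2984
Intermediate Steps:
p = 36 (p = (-6)² = 36)
3020 - p = 3020 - 1*36 = 3020 - 36 = 2984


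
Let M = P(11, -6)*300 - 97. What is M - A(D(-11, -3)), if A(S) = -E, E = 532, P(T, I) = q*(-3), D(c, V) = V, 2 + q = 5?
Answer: -2265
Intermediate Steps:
q = 3 (q = -2 + 5 = 3)
P(T, I) = -9 (P(T, I) = 3*(-3) = -9)
M = -2797 (M = -9*300 - 97 = -2700 - 97 = -2797)
A(S) = -532 (A(S) = -1*532 = -532)
M - A(D(-11, -3)) = -2797 - 1*(-532) = -2797 + 532 = -2265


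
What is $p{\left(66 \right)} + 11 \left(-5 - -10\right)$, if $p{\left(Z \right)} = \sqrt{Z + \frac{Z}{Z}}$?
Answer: $55 + \sqrt{67} \approx 63.185$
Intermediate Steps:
$p{\left(Z \right)} = \sqrt{1 + Z}$ ($p{\left(Z \right)} = \sqrt{Z + 1} = \sqrt{1 + Z}$)
$p{\left(66 \right)} + 11 \left(-5 - -10\right) = \sqrt{1 + 66} + 11 \left(-5 - -10\right) = \sqrt{67} + 11 \left(-5 + 10\right) = \sqrt{67} + 11 \cdot 5 = \sqrt{67} + 55 = 55 + \sqrt{67}$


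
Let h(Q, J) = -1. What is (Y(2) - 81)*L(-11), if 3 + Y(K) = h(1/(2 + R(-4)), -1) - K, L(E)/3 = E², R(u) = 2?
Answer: -31581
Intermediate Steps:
L(E) = 3*E²
Y(K) = -4 - K (Y(K) = -3 + (-1 - K) = -4 - K)
(Y(2) - 81)*L(-11) = ((-4 - 1*2) - 81)*(3*(-11)²) = ((-4 - 2) - 81)*(3*121) = (-6 - 81)*363 = -87*363 = -31581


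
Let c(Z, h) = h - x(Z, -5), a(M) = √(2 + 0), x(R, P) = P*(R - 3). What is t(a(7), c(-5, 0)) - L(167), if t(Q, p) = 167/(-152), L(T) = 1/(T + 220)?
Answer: -64781/58824 ≈ -1.1013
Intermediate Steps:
L(T) = 1/(220 + T)
x(R, P) = P*(-3 + R)
a(M) = √2
c(Z, h) = -15 + h + 5*Z (c(Z, h) = h - (-5)*(-3 + Z) = h - (15 - 5*Z) = h + (-15 + 5*Z) = -15 + h + 5*Z)
t(Q, p) = -167/152 (t(Q, p) = 167*(-1/152) = -167/152)
t(a(7), c(-5, 0)) - L(167) = -167/152 - 1/(220 + 167) = -167/152 - 1/387 = -64781/58824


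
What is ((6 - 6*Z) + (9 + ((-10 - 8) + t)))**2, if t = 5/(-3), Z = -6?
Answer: 8836/9 ≈ 981.78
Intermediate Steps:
t = -5/3 (t = 5*(-1/3) = -5/3 ≈ -1.6667)
((6 - 6*Z) + (9 + ((-10 - 8) + t)))**2 = ((6 - 6*(-6)) + (9 + ((-10 - 8) - 5/3)))**2 = ((6 + 36) + (9 + (-18 - 5/3)))**2 = (42 + (9 - 59/3))**2 = (42 - 32/3)**2 = (94/3)**2 = 8836/9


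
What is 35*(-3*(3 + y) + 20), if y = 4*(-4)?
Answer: 2065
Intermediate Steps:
y = -16
35*(-3*(3 + y) + 20) = 35*(-3*(3 - 16) + 20) = 35*(-3*(-13) + 20) = 35*(39 + 20) = 35*59 = 2065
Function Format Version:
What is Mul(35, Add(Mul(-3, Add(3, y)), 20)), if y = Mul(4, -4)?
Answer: 2065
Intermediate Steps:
y = -16
Mul(35, Add(Mul(-3, Add(3, y)), 20)) = Mul(35, Add(Mul(-3, Add(3, -16)), 20)) = Mul(35, Add(Mul(-3, -13), 20)) = Mul(35, Add(39, 20)) = Mul(35, 59) = 2065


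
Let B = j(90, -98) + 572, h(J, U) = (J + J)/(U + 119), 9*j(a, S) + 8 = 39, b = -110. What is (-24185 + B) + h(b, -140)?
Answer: -1486742/63 ≈ -23599.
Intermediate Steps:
j(a, S) = 31/9 (j(a, S) = -8/9 + (⅑)*39 = -8/9 + 13/3 = 31/9)
h(J, U) = 2*J/(119 + U) (h(J, U) = (2*J)/(119 + U) = 2*J/(119 + U))
B = 5179/9 (B = 31/9 + 572 = 5179/9 ≈ 575.44)
(-24185 + B) + h(b, -140) = (-24185 + 5179/9) + 2*(-110)/(119 - 140) = -212486/9 + 2*(-110)/(-21) = -212486/9 + 2*(-110)*(-1/21) = -212486/9 + 220/21 = -1486742/63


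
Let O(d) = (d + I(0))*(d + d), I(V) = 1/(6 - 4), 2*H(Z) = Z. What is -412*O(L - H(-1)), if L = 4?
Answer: -18540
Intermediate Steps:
H(Z) = Z/2
I(V) = ½ (I(V) = 1/2 = ½)
O(d) = 2*d*(½ + d) (O(d) = (d + ½)*(d + d) = (½ + d)*(2*d) = 2*d*(½ + d))
-412*O(L - H(-1)) = -412*(4 - (-1)/2)*(1 + 2*(4 - (-1)/2)) = -412*(4 - 1*(-½))*(1 + 2*(4 - 1*(-½))) = -412*(4 + ½)*(1 + 2*(4 + ½)) = -1854*(1 + 2*(9/2)) = -1854*(1 + 9) = -1854*10 = -412*45 = -18540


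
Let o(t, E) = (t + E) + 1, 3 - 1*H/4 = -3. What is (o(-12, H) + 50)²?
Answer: 3969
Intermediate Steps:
H = 24 (H = 12 - 4*(-3) = 12 + 12 = 24)
o(t, E) = 1 + E + t (o(t, E) = (E + t) + 1 = 1 + E + t)
(o(-12, H) + 50)² = ((1 + 24 - 12) + 50)² = (13 + 50)² = 63² = 3969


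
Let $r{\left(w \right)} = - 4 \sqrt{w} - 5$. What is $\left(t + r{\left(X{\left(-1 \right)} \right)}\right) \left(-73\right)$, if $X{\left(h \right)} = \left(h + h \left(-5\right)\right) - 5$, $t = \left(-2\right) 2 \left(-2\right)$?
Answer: $-219 + 292 i \approx -219.0 + 292.0 i$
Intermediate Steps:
$t = 8$ ($t = \left(-4\right) \left(-2\right) = 8$)
$X{\left(h \right)} = -5 - 4 h$ ($X{\left(h \right)} = \left(h - 5 h\right) - 5 = - 4 h - 5 = -5 - 4 h$)
$r{\left(w \right)} = -5 - 4 \sqrt{w}$ ($r{\left(w \right)} = - 4 \sqrt{w} - 5 = -5 - 4 \sqrt{w}$)
$\left(t + r{\left(X{\left(-1 \right)} \right)}\right) \left(-73\right) = \left(8 - \left(5 + 4 \sqrt{-5 - -4}\right)\right) \left(-73\right) = \left(8 - \left(5 + 4 \sqrt{-5 + 4}\right)\right) \left(-73\right) = \left(8 - \left(5 + 4 \sqrt{-1}\right)\right) \left(-73\right) = \left(8 - \left(5 + 4 i\right)\right) \left(-73\right) = \left(3 - 4 i\right) \left(-73\right) = -219 + 292 i$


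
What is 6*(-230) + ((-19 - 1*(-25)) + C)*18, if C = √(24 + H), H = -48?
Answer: -1272 + 36*I*√6 ≈ -1272.0 + 88.182*I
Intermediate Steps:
C = 2*I*√6 (C = √(24 - 48) = √(-24) = 2*I*√6 ≈ 4.899*I)
6*(-230) + ((-19 - 1*(-25)) + C)*18 = 6*(-230) + ((-19 - 1*(-25)) + 2*I*√6)*18 = -1380 + ((-19 + 25) + 2*I*√6)*18 = -1380 + (6 + 2*I*√6)*18 = -1380 + (108 + 36*I*√6) = -1272 + 36*I*√6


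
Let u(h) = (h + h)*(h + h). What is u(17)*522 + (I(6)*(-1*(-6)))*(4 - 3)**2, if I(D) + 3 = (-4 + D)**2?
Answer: 603438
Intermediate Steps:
u(h) = 4*h**2 (u(h) = (2*h)*(2*h) = 4*h**2)
I(D) = -3 + (-4 + D)**2
u(17)*522 + (I(6)*(-1*(-6)))*(4 - 3)**2 = (4*17**2)*522 + ((-3 + (-4 + 6)**2)*(-1*(-6)))*(4 - 3)**2 = (4*289)*522 + ((-3 + 2**2)*6)*1**2 = 1156*522 + ((-3 + 4)*6)*1 = 603432 + (1*6)*1 = 603432 + 6*1 = 603432 + 6 = 603438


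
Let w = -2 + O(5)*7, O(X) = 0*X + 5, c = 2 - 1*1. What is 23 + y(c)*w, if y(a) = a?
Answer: 56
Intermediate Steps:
c = 1 (c = 2 - 1 = 1)
O(X) = 5 (O(X) = 0 + 5 = 5)
w = 33 (w = -2 + 5*7 = -2 + 35 = 33)
23 + y(c)*w = 23 + 1*33 = 23 + 33 = 56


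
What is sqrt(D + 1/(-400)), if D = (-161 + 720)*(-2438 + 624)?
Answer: I*sqrt(405610401)/20 ≈ 1007.0*I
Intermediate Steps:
D = -1014026 (D = 559*(-1814) = -1014026)
sqrt(D + 1/(-400)) = sqrt(-1014026 + 1/(-400)) = sqrt(-1014026 - 1/400) = sqrt(-405610401/400) = I*sqrt(405610401)/20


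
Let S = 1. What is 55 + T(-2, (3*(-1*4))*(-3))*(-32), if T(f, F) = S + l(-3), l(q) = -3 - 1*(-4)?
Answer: -9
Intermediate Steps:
l(q) = 1 (l(q) = -3 + 4 = 1)
T(f, F) = 2 (T(f, F) = 1 + 1 = 2)
55 + T(-2, (3*(-1*4))*(-3))*(-32) = 55 + 2*(-32) = 55 - 64 = -9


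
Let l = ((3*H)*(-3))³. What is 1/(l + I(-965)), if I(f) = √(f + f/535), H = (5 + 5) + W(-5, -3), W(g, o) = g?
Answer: -9750375/888503025323 - 2*I*√2767234/888503025323 ≈ -1.0974e-5 - 3.7445e-9*I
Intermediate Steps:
H = 5 (H = (5 + 5) - 5 = 10 - 5 = 5)
I(f) = 2*√71690*√f/535 (I(f) = √(f + f*(1/535)) = √(f + f/535) = √(536*f/535) = 2*√71690*√f/535)
l = -91125 (l = ((3*5)*(-3))³ = (15*(-3))³ = (-45)³ = -91125)
1/(l + I(-965)) = 1/(-91125 + 2*√71690*√(-965)/535) = 1/(-91125 + 2*√71690*(I*√965)/535) = 1/(-91125 + 2*I*√2767234/107)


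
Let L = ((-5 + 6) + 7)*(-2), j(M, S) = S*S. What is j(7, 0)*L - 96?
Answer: -96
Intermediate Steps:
j(M, S) = S²
L = -16 (L = (1 + 7)*(-2) = 8*(-2) = -16)
j(7, 0)*L - 96 = 0²*(-16) - 96 = 0*(-16) - 96 = 0 - 96 = -96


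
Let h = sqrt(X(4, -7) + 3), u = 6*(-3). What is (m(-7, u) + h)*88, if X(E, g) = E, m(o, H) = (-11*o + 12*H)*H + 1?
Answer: 220264 + 88*sqrt(7) ≈ 2.2050e+5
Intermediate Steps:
u = -18
m(o, H) = 1 + H*(-11*o + 12*H) (m(o, H) = H*(-11*o + 12*H) + 1 = 1 + H*(-11*o + 12*H))
h = sqrt(7) (h = sqrt(4 + 3) = sqrt(7) ≈ 2.6458)
(m(-7, u) + h)*88 = ((1 + 12*(-18)**2 - 11*(-18)*(-7)) + sqrt(7))*88 = ((1 + 12*324 - 1386) + sqrt(7))*88 = ((1 + 3888 - 1386) + sqrt(7))*88 = (2503 + sqrt(7))*88 = 220264 + 88*sqrt(7)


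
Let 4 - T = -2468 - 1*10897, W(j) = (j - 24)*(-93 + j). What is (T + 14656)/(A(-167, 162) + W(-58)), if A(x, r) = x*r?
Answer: -28025/14672 ≈ -1.9101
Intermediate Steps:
A(x, r) = r*x
W(j) = (-93 + j)*(-24 + j) (W(j) = (-24 + j)*(-93 + j) = (-93 + j)*(-24 + j))
T = 13369 (T = 4 - (-2468 - 1*10897) = 4 - (-2468 - 10897) = 4 - 1*(-13365) = 4 + 13365 = 13369)
(T + 14656)/(A(-167, 162) + W(-58)) = (13369 + 14656)/(162*(-167) + (2232 + (-58)² - 117*(-58))) = 28025/(-27054 + (2232 + 3364 + 6786)) = 28025/(-27054 + 12382) = 28025/(-14672) = 28025*(-1/14672) = -28025/14672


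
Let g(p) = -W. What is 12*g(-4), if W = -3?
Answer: 36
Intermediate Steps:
g(p) = 3 (g(p) = -1*(-3) = 3)
12*g(-4) = 12*3 = 36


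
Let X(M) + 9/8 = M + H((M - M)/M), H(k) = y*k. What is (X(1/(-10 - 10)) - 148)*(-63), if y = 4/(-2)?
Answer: 375921/40 ≈ 9398.0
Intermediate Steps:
y = -2 (y = 4*(-½) = -2)
H(k) = -2*k
X(M) = -9/8 + M (X(M) = -9/8 + (M - 2*(M - M)/M) = -9/8 + (M - 0/M) = -9/8 + (M - 2*0) = -9/8 + (M + 0) = -9/8 + M)
(X(1/(-10 - 10)) - 148)*(-63) = ((-9/8 + 1/(-10 - 10)) - 148)*(-63) = ((-9/8 + 1/(-20)) - 148)*(-63) = ((-9/8 - 1/20) - 148)*(-63) = (-47/40 - 148)*(-63) = -5967/40*(-63) = 375921/40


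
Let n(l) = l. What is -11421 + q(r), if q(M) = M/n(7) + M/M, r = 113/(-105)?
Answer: -8393813/735 ≈ -11420.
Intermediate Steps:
r = -113/105 (r = 113*(-1/105) = -113/105 ≈ -1.0762)
q(M) = 1 + M/7 (q(M) = M/7 + M/M = M*(1/7) + 1 = M/7 + 1 = 1 + M/7)
-11421 + q(r) = -11421 + (1 + (1/7)*(-113/105)) = -11421 + (1 - 113/735) = -11421 + 622/735 = -8393813/735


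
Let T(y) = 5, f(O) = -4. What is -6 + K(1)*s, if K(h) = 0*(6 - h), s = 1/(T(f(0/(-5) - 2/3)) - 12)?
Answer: -6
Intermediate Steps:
s = -⅐ (s = 1/(5 - 12) = 1/(-7) = -⅐ ≈ -0.14286)
K(h) = 0
-6 + K(1)*s = -6 + 0*(-⅐) = -6 + 0 = -6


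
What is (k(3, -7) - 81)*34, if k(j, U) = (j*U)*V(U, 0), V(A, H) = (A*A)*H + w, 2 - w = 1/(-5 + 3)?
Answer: -4539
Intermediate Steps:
w = 5/2 (w = 2 - 1/(-5 + 3) = 2 - 1/(-2) = 2 - 1*(-½) = 2 + ½ = 5/2 ≈ 2.5000)
V(A, H) = 5/2 + H*A² (V(A, H) = (A*A)*H + 5/2 = A²*H + 5/2 = H*A² + 5/2 = 5/2 + H*A²)
k(j, U) = 5*U*j/2 (k(j, U) = (j*U)*(5/2 + 0*U²) = (U*j)*(5/2 + 0) = (U*j)*(5/2) = 5*U*j/2)
(k(3, -7) - 81)*34 = ((5/2)*(-7)*3 - 81)*34 = (-105/2 - 81)*34 = -267/2*34 = -4539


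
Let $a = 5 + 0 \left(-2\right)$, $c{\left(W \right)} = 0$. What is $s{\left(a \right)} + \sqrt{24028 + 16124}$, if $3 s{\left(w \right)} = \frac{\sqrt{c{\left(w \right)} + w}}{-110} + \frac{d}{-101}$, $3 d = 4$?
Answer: $- \frac{4}{909} + 2 \sqrt{10038} - \frac{\sqrt{5}}{330} \approx 200.37$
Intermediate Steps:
$d = \frac{4}{3}$ ($d = \frac{1}{3} \cdot 4 = \frac{4}{3} \approx 1.3333$)
$a = 5$ ($a = 5 + 0 = 5$)
$s{\left(w \right)} = - \frac{4}{909} - \frac{\sqrt{w}}{330}$ ($s{\left(w \right)} = \frac{\frac{\sqrt{0 + w}}{-110} + \frac{4}{3 \left(-101\right)}}{3} = \frac{\sqrt{w} \left(- \frac{1}{110}\right) + \frac{4}{3} \left(- \frac{1}{101}\right)}{3} = \frac{- \frac{\sqrt{w}}{110} - \frac{4}{303}}{3} = \frac{- \frac{4}{303} - \frac{\sqrt{w}}{110}}{3} = - \frac{4}{909} - \frac{\sqrt{w}}{330}$)
$s{\left(a \right)} + \sqrt{24028 + 16124} = \left(- \frac{4}{909} - \frac{\sqrt{5}}{330}\right) + \sqrt{24028 + 16124} = \left(- \frac{4}{909} - \frac{\sqrt{5}}{330}\right) + \sqrt{40152} = \left(- \frac{4}{909} - \frac{\sqrt{5}}{330}\right) + 2 \sqrt{10038} = - \frac{4}{909} + 2 \sqrt{10038} - \frac{\sqrt{5}}{330}$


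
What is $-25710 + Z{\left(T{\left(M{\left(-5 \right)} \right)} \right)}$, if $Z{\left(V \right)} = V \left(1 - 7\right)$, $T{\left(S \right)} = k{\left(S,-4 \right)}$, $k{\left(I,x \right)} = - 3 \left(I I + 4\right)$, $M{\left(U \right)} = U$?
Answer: $-25188$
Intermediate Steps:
$k{\left(I,x \right)} = -12 - 3 I^{2}$ ($k{\left(I,x \right)} = - 3 \left(I^{2} + 4\right) = - 3 \left(4 + I^{2}\right) = -12 - 3 I^{2}$)
$T{\left(S \right)} = -12 - 3 S^{2}$
$Z{\left(V \right)} = - 6 V$ ($Z{\left(V \right)} = V \left(-6\right) = - 6 V$)
$-25710 + Z{\left(T{\left(M{\left(-5 \right)} \right)} \right)} = -25710 - 6 \left(-12 - 3 \left(-5\right)^{2}\right) = -25710 - 6 \left(-12 - 75\right) = -25710 - -522 = -25710 + 522 = -25188$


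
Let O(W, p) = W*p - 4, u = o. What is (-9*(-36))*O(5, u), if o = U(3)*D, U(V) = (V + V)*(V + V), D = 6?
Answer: 348624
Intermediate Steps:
U(V) = 4*V² (U(V) = (2*V)*(2*V) = 4*V²)
o = 216 (o = (4*3²)*6 = (4*9)*6 = 36*6 = 216)
u = 216
O(W, p) = -4 + W*p
(-9*(-36))*O(5, u) = (-9*(-36))*(-4 + 5*216) = 324*(-4 + 1080) = 324*1076 = 348624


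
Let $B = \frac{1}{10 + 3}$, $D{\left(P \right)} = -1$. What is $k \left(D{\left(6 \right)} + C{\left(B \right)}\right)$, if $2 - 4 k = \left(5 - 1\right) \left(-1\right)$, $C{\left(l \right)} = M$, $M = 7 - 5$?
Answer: $\frac{3}{2} \approx 1.5$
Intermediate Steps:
$M = 2$
$B = \frac{1}{13} \approx 0.076923$
$C{\left(l \right)} = 2$
$k = \frac{3}{2}$ ($k = \frac{1}{2} - \frac{\left(5 - 1\right) \left(-1\right)}{4} = \frac{1}{2} - \frac{4 \left(-1\right)}{4} = \frac{1}{2} - -1 = \frac{1}{2} + 1 = \frac{3}{2} \approx 1.5$)
$k \left(D{\left(6 \right)} + C{\left(B \right)}\right) = \frac{3 \left(-1 + 2\right)}{2} = \frac{3}{2} \cdot 1 = \frac{3}{2}$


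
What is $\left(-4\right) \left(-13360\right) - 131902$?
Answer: $-78462$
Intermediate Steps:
$\left(-4\right) \left(-13360\right) - 131902 = 53440 - 131902 = -78462$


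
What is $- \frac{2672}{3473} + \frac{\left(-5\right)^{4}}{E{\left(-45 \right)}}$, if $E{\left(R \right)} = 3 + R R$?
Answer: $- \frac{3248191}{7043244} \approx -0.46118$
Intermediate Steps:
$E{\left(R \right)} = 3 + R^{2}$
$- \frac{2672}{3473} + \frac{\left(-5\right)^{4}}{E{\left(-45 \right)}} = - \frac{2672}{3473} + \frac{\left(-5\right)^{4}}{3 + \left(-45\right)^{2}} = \left(-2672\right) \frac{1}{3473} + \frac{625}{3 + 2025} = - \frac{2672}{3473} + \frac{625}{2028} = - \frac{3248191}{7043244}$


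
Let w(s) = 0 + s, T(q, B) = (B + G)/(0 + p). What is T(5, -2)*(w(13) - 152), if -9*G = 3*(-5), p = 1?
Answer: 139/3 ≈ 46.333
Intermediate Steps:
G = 5/3 (G = -(-5)/3 = -⅑*(-15) = 5/3 ≈ 1.6667)
T(q, B) = 5/3 + B (T(q, B) = (B + 5/3)/(0 + 1) = (5/3 + B)/1 = (5/3 + B)*1 = 5/3 + B)
w(s) = s
T(5, -2)*(w(13) - 152) = (5/3 - 2)*(13 - 152) = -⅓*(-139) = 139/3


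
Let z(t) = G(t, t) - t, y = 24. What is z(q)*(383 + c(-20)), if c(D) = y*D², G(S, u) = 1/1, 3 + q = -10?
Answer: 139762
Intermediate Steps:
q = -13 (q = -3 - 10 = -13)
G(S, u) = 1
c(D) = 24*D²
z(t) = 1 - t
z(q)*(383 + c(-20)) = (1 - 1*(-13))*(383 + 24*(-20)²) = (1 + 13)*(383 + 24*400) = 14*(383 + 9600) = 14*9983 = 139762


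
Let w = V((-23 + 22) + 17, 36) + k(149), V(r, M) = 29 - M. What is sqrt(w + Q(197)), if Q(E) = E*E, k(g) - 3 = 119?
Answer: 2*sqrt(9731) ≈ 197.29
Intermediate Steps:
k(g) = 122 (k(g) = 3 + 119 = 122)
Q(E) = E**2
w = 115 (w = (29 - 1*36) + 122 = (29 - 36) + 122 = -7 + 122 = 115)
sqrt(w + Q(197)) = sqrt(115 + 197**2) = sqrt(115 + 38809) = sqrt(38924) = 2*sqrt(9731)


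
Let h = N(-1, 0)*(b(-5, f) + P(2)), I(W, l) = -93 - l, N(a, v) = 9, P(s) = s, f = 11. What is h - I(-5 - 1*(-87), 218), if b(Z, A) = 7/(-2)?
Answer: 595/2 ≈ 297.50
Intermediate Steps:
b(Z, A) = -7/2 (b(Z, A) = 7*(-½) = -7/2)
h = -27/2 (h = 9*(-7/2 + 2) = 9*(-3/2) = -27/2 ≈ -13.500)
h - I(-5 - 1*(-87), 218) = -27/2 - (-93 - 1*218) = -27/2 - (-93 - 218) = -27/2 - 1*(-311) = -27/2 + 311 = 595/2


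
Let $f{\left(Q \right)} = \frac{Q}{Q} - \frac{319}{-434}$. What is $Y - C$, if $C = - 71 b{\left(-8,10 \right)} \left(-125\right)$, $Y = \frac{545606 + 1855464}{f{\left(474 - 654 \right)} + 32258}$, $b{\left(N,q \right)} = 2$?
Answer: $- \frac{49494160874}{2800145} \approx -17676.0$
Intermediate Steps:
$f{\left(Q \right)} = \frac{753}{434}$ ($f{\left(Q \right)} = 1 - - \frac{319}{434} = 1 + \frac{319}{434} = \frac{753}{434}$)
$Y = \frac{208412876}{2800145}$ ($Y = \frac{545606 + 1855464}{\frac{753}{434} + 32258} = \frac{2401070}{\frac{14000725}{434}} = 2401070 \cdot \frac{434}{14000725} = \frac{208412876}{2800145} \approx 74.429$)
$C = 17750$ ($C = \left(-71\right) 2 \left(-125\right) = \left(-142\right) \left(-125\right) = 17750$)
$Y - C = \frac{208412876}{2800145} - 17750 = - \frac{49494160874}{2800145}$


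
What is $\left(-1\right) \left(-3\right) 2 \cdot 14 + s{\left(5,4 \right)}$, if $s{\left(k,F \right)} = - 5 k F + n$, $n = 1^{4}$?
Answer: $-15$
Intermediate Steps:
$n = 1$
$s{\left(k,F \right)} = 1 - 5 F k$ ($s{\left(k,F \right)} = - 5 k F + 1 = - 5 F k + 1 = 1 - 5 F k$)
$\left(-1\right) \left(-3\right) 2 \cdot 14 + s{\left(5,4 \right)} = \left(-1\right) \left(-3\right) 2 \cdot 14 + \left(1 - 20 \cdot 5\right) = 3 \cdot 2 \cdot 14 + \left(1 - 100\right) = 6 \cdot 14 - 99 = 84 - 99 = -15$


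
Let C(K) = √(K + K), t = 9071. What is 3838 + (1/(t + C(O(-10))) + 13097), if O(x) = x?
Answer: 1393463647106/82283061 - 2*I*√5/82283061 ≈ 16935.0 - 5.4351e-8*I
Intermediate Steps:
C(K) = √2*√K (C(K) = √(2*K) = √2*√K)
3838 + (1/(t + C(O(-10))) + 13097) = 3838 + (1/(9071 + √2*√(-10)) + 13097) = 3838 + (1/(9071 + √2*(I*√10)) + 13097) = 3838 + (1/(9071 + 2*I*√5) + 13097) = 3838 + (13097 + 1/(9071 + 2*I*√5)) = 16935 + 1/(9071 + 2*I*√5)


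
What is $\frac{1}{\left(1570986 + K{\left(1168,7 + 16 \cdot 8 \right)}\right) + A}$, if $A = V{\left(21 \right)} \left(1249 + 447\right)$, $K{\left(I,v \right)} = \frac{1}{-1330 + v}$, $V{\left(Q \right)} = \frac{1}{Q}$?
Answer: $\frac{25095}{39425920369} \approx 6.3651 \cdot 10^{-7}$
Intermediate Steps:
$A = \frac{1696}{21}$ ($A = \frac{1249 + 447}{21} = \frac{1}{21} \cdot 1696 = \frac{1696}{21} \approx 80.762$)
$\frac{1}{\left(1570986 + K{\left(1168,7 + 16 \cdot 8 \right)}\right) + A} = \frac{1}{\left(1570986 + \frac{1}{-1330 + \left(7 + 16 \cdot 8\right)}\right) + \frac{1696}{21}} = \frac{1}{\left(1570986 + \frac{1}{-1330 + \left(7 + 128\right)}\right) + \frac{1696}{21}} = \frac{1}{\left(1570986 + \frac{1}{-1330 + 135}\right) + \frac{1696}{21}} = \frac{1}{\left(1570986 + \frac{1}{-1195}\right) + \frac{1696}{21}} = \frac{1}{\left(1570986 - \frac{1}{1195}\right) + \frac{1696}{21}} = \frac{1}{\frac{1877328269}{1195} + \frac{1696}{21}} = \frac{1}{\frac{39425920369}{25095}} = \frac{25095}{39425920369}$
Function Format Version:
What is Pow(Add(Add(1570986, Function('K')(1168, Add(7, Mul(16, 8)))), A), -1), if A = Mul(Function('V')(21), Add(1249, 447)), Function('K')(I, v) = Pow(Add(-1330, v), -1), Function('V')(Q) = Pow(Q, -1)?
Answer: Rational(25095, 39425920369) ≈ 6.3651e-7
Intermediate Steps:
A = Rational(1696, 21) (A = Mul(Pow(21, -1), Add(1249, 447)) = Mul(Rational(1, 21), 1696) = Rational(1696, 21) ≈ 80.762)
Pow(Add(Add(1570986, Function('K')(1168, Add(7, Mul(16, 8)))), A), -1) = Pow(Add(Add(1570986, Pow(Add(-1330, Add(7, Mul(16, 8))), -1)), Rational(1696, 21)), -1) = Pow(Add(Add(1570986, Pow(Add(-1330, Add(7, 128)), -1)), Rational(1696, 21)), -1) = Pow(Add(Add(1570986, Pow(Add(-1330, 135), -1)), Rational(1696, 21)), -1) = Pow(Add(Add(1570986, Pow(-1195, -1)), Rational(1696, 21)), -1) = Pow(Add(Add(1570986, Rational(-1, 1195)), Rational(1696, 21)), -1) = Pow(Add(Rational(1877328269, 1195), Rational(1696, 21)), -1) = Pow(Rational(39425920369, 25095), -1) = Rational(25095, 39425920369)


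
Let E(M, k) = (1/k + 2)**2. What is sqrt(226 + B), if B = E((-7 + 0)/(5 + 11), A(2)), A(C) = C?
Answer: sqrt(929)/2 ≈ 15.240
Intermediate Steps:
E(M, k) = (2 + 1/k)**2
B = 25/4 (B = (1 + 2*2)**2/2**2 = (1 + 4)**2/4 = (1/4)*5**2 = (1/4)*25 = 25/4 ≈ 6.2500)
sqrt(226 + B) = sqrt(226 + 25/4) = sqrt(929/4) = sqrt(929)/2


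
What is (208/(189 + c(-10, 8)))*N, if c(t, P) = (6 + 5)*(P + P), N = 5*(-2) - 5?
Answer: -624/73 ≈ -8.5479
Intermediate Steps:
N = -15 (N = -10 - 5 = -15)
c(t, P) = 22*P (c(t, P) = 11*(2*P) = 22*P)
(208/(189 + c(-10, 8)))*N = (208/(189 + 22*8))*(-15) = (208/(189 + 176))*(-15) = (208/365)*(-15) = -624/73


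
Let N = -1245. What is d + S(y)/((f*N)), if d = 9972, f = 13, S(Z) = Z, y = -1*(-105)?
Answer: 10759781/1079 ≈ 9972.0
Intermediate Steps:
y = 105
d + S(y)/((f*N)) = 9972 + 105/((13*(-1245))) = 9972 + 105/(-16185) = 9972 + 105*(-1/16185) = 9972 - 7/1079 = 10759781/1079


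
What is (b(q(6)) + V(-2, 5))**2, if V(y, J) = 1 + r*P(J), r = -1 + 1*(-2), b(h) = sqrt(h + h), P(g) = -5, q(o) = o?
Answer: 268 + 64*sqrt(3) ≈ 378.85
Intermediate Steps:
b(h) = sqrt(2)*sqrt(h) (b(h) = sqrt(2*h) = sqrt(2)*sqrt(h))
r = -3 (r = -1 - 2 = -3)
V(y, J) = 16 (V(y, J) = 1 - 3*(-5) = 1 + 15 = 16)
(b(q(6)) + V(-2, 5))**2 = (sqrt(2)*sqrt(6) + 16)**2 = (2*sqrt(3) + 16)**2 = (16 + 2*sqrt(3))**2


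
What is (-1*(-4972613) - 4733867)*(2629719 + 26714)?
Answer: 634212753018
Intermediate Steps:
(-1*(-4972613) - 4733867)*(2629719 + 26714) = (4972613 - 4733867)*2656433 = 238746*2656433 = 634212753018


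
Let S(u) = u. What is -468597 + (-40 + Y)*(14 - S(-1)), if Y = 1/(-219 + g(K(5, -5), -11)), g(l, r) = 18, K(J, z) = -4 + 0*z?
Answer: -31436204/67 ≈ -4.6920e+5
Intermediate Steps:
K(J, z) = -4 (K(J, z) = -4 + 0 = -4)
Y = -1/201 (Y = 1/(-219 + 18) = 1/(-201) = -1/201 ≈ -0.0049751)
-468597 + (-40 + Y)*(14 - S(-1)) = -468597 + (-40 - 1/201)*(14 - 1*(-1)) = -468597 - 8041*(14 + 1)/201 = -468597 - 8041/201*15 = -468597 - 40205/67 = -31436204/67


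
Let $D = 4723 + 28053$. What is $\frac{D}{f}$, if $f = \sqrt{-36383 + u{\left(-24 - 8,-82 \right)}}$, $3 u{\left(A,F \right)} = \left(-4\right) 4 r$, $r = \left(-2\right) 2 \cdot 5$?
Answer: $- \frac{32776 i \sqrt{6663}}{15547} \approx - 172.09 i$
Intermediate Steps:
$r = -20$ ($r = \left(-4\right) 5 = -20$)
$D = 32776$
$u{\left(A,F \right)} = \frac{320}{3}$ ($u{\left(A,F \right)} = \frac{\left(-4\right) 4 \left(-20\right)}{3} = \frac{\left(-16\right) \left(-20\right)}{3} = \frac{1}{3} \cdot 320 = \frac{320}{3}$)
$f = \frac{7 i \sqrt{6663}}{3}$ ($f = \sqrt{-36383 + \frac{320}{3}} = \sqrt{- \frac{108829}{3}} = \frac{7 i \sqrt{6663}}{3} \approx 190.46 i$)
$\frac{D}{f} = \frac{32776}{\frac{7}{3} i \sqrt{6663}} = 32776 \left(- \frac{i \sqrt{6663}}{15547}\right) = - \frac{32776 i \sqrt{6663}}{15547}$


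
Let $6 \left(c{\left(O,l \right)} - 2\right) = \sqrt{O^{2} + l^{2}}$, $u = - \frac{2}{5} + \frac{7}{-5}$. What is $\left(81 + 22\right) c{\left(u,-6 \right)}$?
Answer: $206 + \frac{103 \sqrt{109}}{10} \approx 313.54$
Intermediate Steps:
$u = - \frac{9}{5}$ ($u = \left(-2\right) \frac{1}{5} + 7 \left(- \frac{1}{5}\right) = - \frac{2}{5} - \frac{7}{5} = - \frac{9}{5} \approx -1.8$)
$c{\left(O,l \right)} = 2 + \frac{\sqrt{O^{2} + l^{2}}}{6}$
$\left(81 + 22\right) c{\left(u,-6 \right)} = \left(81 + 22\right) \left(2 + \frac{\sqrt{\left(- \frac{9}{5}\right)^{2} + \left(-6\right)^{2}}}{6}\right) = 103 \left(2 + \frac{\sqrt{\frac{81}{25} + 36}}{6}\right) = 103 \left(2 + \frac{\sqrt{\frac{981}{25}}}{6}\right) = 103 \left(2 + \frac{\frac{3}{5} \sqrt{109}}{6}\right) = 103 \left(2 + \frac{\sqrt{109}}{10}\right) = 206 + \frac{103 \sqrt{109}}{10}$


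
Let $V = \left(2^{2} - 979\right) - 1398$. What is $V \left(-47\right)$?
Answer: $111531$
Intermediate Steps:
$V = -2373$ ($V = \left(4 - 979\right) - 1398 = -975 - 1398 = -2373$)
$V \left(-47\right) = \left(-2373\right) \left(-47\right) = 111531$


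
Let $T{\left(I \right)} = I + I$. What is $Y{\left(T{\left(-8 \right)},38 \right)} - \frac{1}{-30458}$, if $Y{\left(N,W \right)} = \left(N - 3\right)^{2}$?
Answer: $\frac{10995339}{30458} \approx 361.0$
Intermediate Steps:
$T{\left(I \right)} = 2 I$
$Y{\left(N,W \right)} = \left(-3 + N\right)^{2}$
$Y{\left(T{\left(-8 \right)},38 \right)} - \frac{1}{-30458} = \left(-3 + 2 \left(-8\right)\right)^{2} - \frac{1}{-30458} = \left(-3 - 16\right)^{2} - - \frac{1}{30458} = \left(-19\right)^{2} + \frac{1}{30458} = 361 + \frac{1}{30458} = \frac{10995339}{30458}$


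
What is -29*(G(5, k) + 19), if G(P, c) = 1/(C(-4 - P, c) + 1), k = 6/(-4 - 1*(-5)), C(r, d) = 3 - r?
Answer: -7192/13 ≈ -553.23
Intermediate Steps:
k = 6 (k = 6/(-4 + 5) = 6/1 = 6*1 = 6)
G(P, c) = 1/(8 + P) (G(P, c) = 1/((3 - (-4 - P)) + 1) = 1/((3 + (4 + P)) + 1) = 1/((7 + P) + 1) = 1/(8 + P))
-29*(G(5, k) + 19) = -29*(1/(8 + 5) + 19) = -29*(1/13 + 19) = -29*248/13 = -7192/13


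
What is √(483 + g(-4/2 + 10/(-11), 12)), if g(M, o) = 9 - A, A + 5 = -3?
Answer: 10*√5 ≈ 22.361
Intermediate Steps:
A = -8 (A = -5 - 3 = -8)
g(M, o) = 17 (g(M, o) = 9 - 1*(-8) = 9 + 8 = 17)
√(483 + g(-4/2 + 10/(-11), 12)) = √(483 + 17) = √500 = 10*√5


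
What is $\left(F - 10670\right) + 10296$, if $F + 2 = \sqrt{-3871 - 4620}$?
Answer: $-376 + i \sqrt{8491} \approx -376.0 + 92.147 i$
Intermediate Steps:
$F = -2 + i \sqrt{8491}$ ($F = -2 + \sqrt{-3871 - 4620} = -2 + \sqrt{-8491} = -2 + i \sqrt{8491} \approx -2.0 + 92.147 i$)
$\left(F - 10670\right) + 10296 = \left(\left(-2 + i \sqrt{8491}\right) - 10670\right) + 10296 = \left(-10672 + i \sqrt{8491}\right) + 10296 = -376 + i \sqrt{8491}$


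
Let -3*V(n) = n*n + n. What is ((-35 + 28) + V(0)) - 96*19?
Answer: -1831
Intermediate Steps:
V(n) = -n/3 - n²/3 (V(n) = -(n*n + n)/3 = -(n² + n)/3 = -(n + n²)/3 = -n/3 - n²/3)
((-35 + 28) + V(0)) - 96*19 = ((-35 + 28) - ⅓*0*(1 + 0)) - 96*19 = (-7 - ⅓*0*1) - 1824 = (-7 + 0) - 1824 = -7 - 1824 = -1831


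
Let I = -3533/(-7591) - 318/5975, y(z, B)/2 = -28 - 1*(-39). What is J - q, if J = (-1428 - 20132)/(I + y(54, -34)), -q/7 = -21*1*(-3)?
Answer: -529589296033/1016532687 ≈ -520.98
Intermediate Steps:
y(z, B) = 22 (y(z, B) = 2*(-28 - 1*(-39)) = 2*(-28 + 39) = 2*11 = 22)
I = 18695737/45356225 (I = -3533*(-1/7591) - 318*1/5975 = 3533/7591 - 318/5975 = 18695737/45356225 ≈ 0.41220)
q = -441 (q = -7*(-21*1)*(-3) = -(-147)*(-3) = -7*63 = -441)
J = -977880211000/1016532687 (J = (-1428 - 20132)/(18695737/45356225 + 22) = -21560/1016532687/45356225 = -21560*45356225/1016532687 = -977880211000/1016532687 ≈ -961.98)
J - q = -977880211000/1016532687 - 1*(-441) = -977880211000/1016532687 + 441 = -529589296033/1016532687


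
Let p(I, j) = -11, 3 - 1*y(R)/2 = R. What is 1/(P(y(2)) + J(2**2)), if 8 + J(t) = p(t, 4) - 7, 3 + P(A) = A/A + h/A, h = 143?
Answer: 2/87 ≈ 0.022988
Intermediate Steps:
y(R) = 6 - 2*R
P(A) = -2 + 143/A (P(A) = -3 + (A/A + 143/A) = -3 + (1 + 143/A) = -2 + 143/A)
J(t) = -26 (J(t) = -8 + (-11 - 7) = -8 - 18 = -26)
1/(P(y(2)) + J(2**2)) = 1/((-2 + 143/(6 - 2*2)) - 26) = 1/((-2 + 143/(6 - 4)) - 26) = 1/((-2 + 143/2) - 26) = 1/(139/2 - 26) = 1/(87/2) = 2/87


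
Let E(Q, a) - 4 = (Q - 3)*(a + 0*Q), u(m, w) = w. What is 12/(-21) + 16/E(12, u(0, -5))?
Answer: -276/287 ≈ -0.96167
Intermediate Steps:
E(Q, a) = 4 + a*(-3 + Q) (E(Q, a) = 4 + (Q - 3)*(a + 0*Q) = 4 + (-3 + Q)*(a + 0) = 4 + (-3 + Q)*a = 4 + a*(-3 + Q))
12/(-21) + 16/E(12, u(0, -5)) = 12/(-21) + 16/(4 - 3*(-5) + 12*(-5)) = 12*(-1/21) + 16/(4 + 15 - 60) = -4/7 + 16/(-41) = -4/7 + 16*(-1/41) = -4/7 - 16/41 = -276/287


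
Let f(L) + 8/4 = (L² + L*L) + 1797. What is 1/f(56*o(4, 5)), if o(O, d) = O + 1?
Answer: 1/158595 ≈ 6.3054e-6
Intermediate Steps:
o(O, d) = 1 + O
f(L) = 1795 + 2*L² (f(L) = -2 + ((L² + L*L) + 1797) = -2 + ((L² + L²) + 1797) = -2 + (2*L² + 1797) = -2 + (1797 + 2*L²) = 1795 + 2*L²)
1/f(56*o(4, 5)) = 1/(1795 + 2*(56*(1 + 4))²) = 1/(1795 + 2*(56*5)²) = 1/(1795 + 2*280²) = 1/(1795 + 2*78400) = 1/(1795 + 156800) = 1/158595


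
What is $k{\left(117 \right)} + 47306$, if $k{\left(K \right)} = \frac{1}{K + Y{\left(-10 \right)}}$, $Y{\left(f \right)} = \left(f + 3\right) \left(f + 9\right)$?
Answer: $\frac{5865945}{124} \approx 47306.0$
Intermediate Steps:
$Y{\left(f \right)} = \left(3 + f\right) \left(9 + f\right)$
$k{\left(K \right)} = \frac{1}{7 + K}$ ($k{\left(K \right)} = \frac{1}{K + \left(27 + \left(-10\right)^{2} + 12 \left(-10\right)\right)} = \frac{1}{K + \left(27 + 100 - 120\right)} = \frac{1}{K + 7} = \frac{1}{7 + K}$)
$k{\left(117 \right)} + 47306 = \frac{1}{7 + 117} + 47306 = \frac{1}{124} + 47306 = \frac{5865945}{124}$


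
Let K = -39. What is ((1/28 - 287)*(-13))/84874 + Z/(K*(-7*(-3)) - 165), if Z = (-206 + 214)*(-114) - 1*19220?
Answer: 5993239753/292306056 ≈ 20.503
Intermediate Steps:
Z = -20132 (Z = 8*(-114) - 19220 = -912 - 19220 = -20132)
((1/28 - 287)*(-13))/84874 + Z/(K*(-7*(-3)) - 165) = ((1/28 - 287)*(-13))/84874 - 20132/(-(-273)*(-3) - 165) = ((1/28 - 287)*(-13))*(1/84874) - 20132/(-39*21 - 165) = -8035/28*(-13)*(1/84874) - 20132/(-819 - 165) = (104455/28)*(1/84874) - 20132/(-984) = 104455/2376472 - 20132*(-1/984) = 104455/2376472 + 5033/246 = 5993239753/292306056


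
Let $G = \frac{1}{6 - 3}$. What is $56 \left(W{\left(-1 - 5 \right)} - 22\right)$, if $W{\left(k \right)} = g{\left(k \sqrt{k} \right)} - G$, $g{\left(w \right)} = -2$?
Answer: $- \frac{4088}{3} \approx -1362.7$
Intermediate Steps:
$G = \frac{1}{3} \approx 0.33333$
$W{\left(k \right)} = - \frac{7}{3}$ ($W{\left(k \right)} = -2 - \frac{1}{3} = - \frac{7}{3}$)
$56 \left(W{\left(-1 - 5 \right)} - 22\right) = 56 \left(- \frac{7}{3} - 22\right) = 56 \left(- \frac{73}{3}\right) = - \frac{4088}{3}$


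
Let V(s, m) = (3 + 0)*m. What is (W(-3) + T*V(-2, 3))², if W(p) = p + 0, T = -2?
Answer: 441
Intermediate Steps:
V(s, m) = 3*m
W(p) = p
(W(-3) + T*V(-2, 3))² = (-3 - 6*3)² = (-3 - 2*9)² = (-3 - 18)² = (-21)² = 441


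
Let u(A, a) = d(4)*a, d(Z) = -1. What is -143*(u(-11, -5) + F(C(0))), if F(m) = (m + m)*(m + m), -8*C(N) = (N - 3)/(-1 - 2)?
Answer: -11583/16 ≈ -723.94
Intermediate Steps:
C(N) = -1/8 + N/24 (C(N) = -(N - 3)/(8*(-1 - 2)) = -(-3 + N)/(8*(-3)) = -(-3 + N)*(-1)/(8*3) = -(1 - N/3)/8 = -1/8 + N/24)
F(m) = 4*m**2 (F(m) = (2*m)*(2*m) = 4*m**2)
u(A, a) = -a
-143*(u(-11, -5) + F(C(0))) = -143*(-1*(-5) + 4*(-1/8 + (1/24)*0)**2) = -143*(5 + 4*(-1/8 + 0)**2) = -143*(5 + 4*(-1/8)**2) = -143*(5 + 4*(1/64)) = -143*(5 + 1/16) = -143*81/16 = -11583/16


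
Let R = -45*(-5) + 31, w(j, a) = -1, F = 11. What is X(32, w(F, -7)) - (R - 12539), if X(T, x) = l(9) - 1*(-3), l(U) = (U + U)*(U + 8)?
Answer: 12592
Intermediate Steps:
l(U) = 2*U*(8 + U) (l(U) = (2*U)*(8 + U) = 2*U*(8 + U))
R = 256 (R = 225 + 31 = 256)
X(T, x) = 309 (X(T, x) = 2*9*(8 + 9) - 1*(-3) = 2*9*17 + 3 = 306 + 3 = 309)
X(32, w(F, -7)) - (R - 12539) = 309 - (256 - 12539) = 309 - 1*(-12283) = 309 + 12283 = 12592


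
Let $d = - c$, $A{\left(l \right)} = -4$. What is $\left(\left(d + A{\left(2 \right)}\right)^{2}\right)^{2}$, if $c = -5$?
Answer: $1$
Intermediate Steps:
$d = 5$ ($d = \left(-1\right) \left(-5\right) = 5$)
$\left(\left(d + A{\left(2 \right)}\right)^{2}\right)^{2} = \left(\left(5 - 4\right)^{2}\right)^{2} = \left(1^{2}\right)^{2} = 1^{2} = 1$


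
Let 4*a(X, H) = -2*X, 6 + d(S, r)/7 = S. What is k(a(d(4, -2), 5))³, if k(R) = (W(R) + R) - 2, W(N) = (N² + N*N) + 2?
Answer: 1157625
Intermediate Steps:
W(N) = 2 + 2*N² (W(N) = (N² + N²) + 2 = 2*N² + 2 = 2 + 2*N²)
d(S, r) = -42 + 7*S
a(X, H) = -X/2 (a(X, H) = (-2*X)/4 = -X/2)
k(R) = R + 2*R² (k(R) = ((2 + 2*R²) + R) - 2 = (2 + R + 2*R²) - 2 = R + 2*R²)
k(a(d(4, -2), 5))³ = ((-(-42 + 7*4)/2)*(1 + 2*(-(-42 + 7*4)/2)))³ = ((-(-42 + 28)/2)*(1 + 2*(-(-42 + 28)/2)))³ = ((-½*(-14))*(1 + 2*(-½*(-14))))³ = (7*(1 + 2*7))³ = (7*(1 + 14))³ = (7*15)³ = 105³ = 1157625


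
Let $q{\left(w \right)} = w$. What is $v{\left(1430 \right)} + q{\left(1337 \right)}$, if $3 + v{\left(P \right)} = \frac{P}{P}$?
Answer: $1335$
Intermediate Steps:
$v{\left(P \right)} = -2$ ($v{\left(P \right)} = -3 + \frac{P}{P} = -3 + 1 = -2$)
$v{\left(1430 \right)} + q{\left(1337 \right)} = -2 + 1337 = 1335$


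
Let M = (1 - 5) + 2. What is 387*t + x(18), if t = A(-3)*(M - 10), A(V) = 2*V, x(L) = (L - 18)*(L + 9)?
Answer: 27864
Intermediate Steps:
x(L) = (-18 + L)*(9 + L)
M = -2 (M = -4 + 2 = -2)
t = 72 (t = (2*(-3))*(-2 - 10) = -6*(-12) = 72)
387*t + x(18) = 387*72 + (-162 + 18² - 9*18) = 27864 + (-162 + 324 - 162) = 27864 + 0 = 27864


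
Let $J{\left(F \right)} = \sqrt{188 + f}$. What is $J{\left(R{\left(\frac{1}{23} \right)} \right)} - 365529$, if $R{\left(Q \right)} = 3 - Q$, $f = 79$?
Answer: $-365529 + \sqrt{267} \approx -3.6551 \cdot 10^{5}$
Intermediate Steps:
$J{\left(F \right)} = \sqrt{267}$ ($J{\left(F \right)} = \sqrt{188 + 79} = \sqrt{267}$)
$J{\left(R{\left(\frac{1}{23} \right)} \right)} - 365529 = \sqrt{267} - 365529 = -365529 + \sqrt{267}$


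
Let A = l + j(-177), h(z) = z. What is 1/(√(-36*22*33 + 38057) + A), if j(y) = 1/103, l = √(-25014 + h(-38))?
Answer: 103/(1 + 103*√11921 + 206*I*√6263) ≈ 0.0029531 - 0.0042807*I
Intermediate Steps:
l = 2*I*√6263 (l = √(-25014 - 38) = √(-25052) = 2*I*√6263 ≈ 158.28*I)
j(y) = 1/103
A = 1/103 + 2*I*√6263 (A = 2*I*√6263 + 1/103 = 1/103 + 2*I*√6263 ≈ 0.0097087 + 158.28*I)
1/(√(-36*22*33 + 38057) + A) = 1/(√(-36*22*33 + 38057) + (1/103 + 2*I*√6263)) = 1/(√(-792*33 + 38057) + (1/103 + 2*I*√6263)) = 1/(√(-26136 + 38057) + (1/103 + 2*I*√6263)) = 1/(√11921 + (1/103 + 2*I*√6263)) = 1/(1/103 + √11921 + 2*I*√6263)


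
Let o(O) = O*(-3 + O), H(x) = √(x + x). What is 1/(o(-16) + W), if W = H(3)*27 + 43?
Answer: 347/116035 - 27*√6/116035 ≈ 0.0024205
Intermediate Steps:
H(x) = √2*√x (H(x) = √(2*x) = √2*√x)
W = 43 + 27*√6 (W = (√2*√3)*27 + 43 = √6*27 + 43 = 27*√6 + 43 = 43 + 27*√6 ≈ 109.14)
1/(o(-16) + W) = 1/(-16*(-3 - 16) + (43 + 27*√6)) = 1/(-16*(-19) + (43 + 27*√6)) = 1/(304 + (43 + 27*√6)) = 1/(347 + 27*√6)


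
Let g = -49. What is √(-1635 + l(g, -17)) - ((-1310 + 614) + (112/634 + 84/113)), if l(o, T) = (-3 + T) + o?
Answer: 24898460/35821 + 2*I*√426 ≈ 695.08 + 41.28*I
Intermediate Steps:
l(o, T) = -3 + T + o
√(-1635 + l(g, -17)) - ((-1310 + 614) + (112/634 + 84/113)) = √(-1635 + (-3 - 17 - 49)) - ((-1310 + 614) + (112/634 + 84/113)) = √(-1635 - 69) - (-696 + (112*(1/634) + 84*(1/113))) = √(-1704) - (-696 + (56/317 + 84/113)) = 2*I*√426 - (-696 + 32956/35821) = 2*I*√426 - 1*(-24898460/35821) = 2*I*√426 + 24898460/35821 = 24898460/35821 + 2*I*√426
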